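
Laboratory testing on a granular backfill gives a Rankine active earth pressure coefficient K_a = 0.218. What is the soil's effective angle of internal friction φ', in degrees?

39.9°

K_a = tan²(45° − φ/2) ⇒ 45° − φ/2 = arctan(√0.218) = 25.03°.
φ = 2(45° − 25.03°) = 39.94°.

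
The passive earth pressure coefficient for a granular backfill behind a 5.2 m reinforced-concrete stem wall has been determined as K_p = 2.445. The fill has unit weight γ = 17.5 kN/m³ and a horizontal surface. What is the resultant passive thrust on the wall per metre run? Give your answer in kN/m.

578 kN/m

P = ½ K_p γ H² = 0.5 × 2.445 × 17.5 × 5.2² = 578.5 kN/m.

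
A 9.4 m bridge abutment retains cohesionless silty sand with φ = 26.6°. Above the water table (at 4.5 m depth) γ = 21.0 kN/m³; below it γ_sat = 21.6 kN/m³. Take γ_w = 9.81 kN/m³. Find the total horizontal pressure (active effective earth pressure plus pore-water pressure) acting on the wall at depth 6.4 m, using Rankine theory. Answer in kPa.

63.2 kPa

K_a = (1 − sin φ)/(1 + sin φ) = 0.3814.
γ' = 21.6 − 9.81 = 11.79 kN/m³.
Effective vertical stress at 6.4 m: σ'_v = 21.0×4.5 + 11.79×1.90 = 116.9 kPa.
σ'_h = K_a σ'_v = 0.3814 × 116.9 = 44.59 kPa; u = γ_w × 1.90 = 18.64 kPa.
Total σ_h = 44.59 + 18.64 = 63.23 kPa.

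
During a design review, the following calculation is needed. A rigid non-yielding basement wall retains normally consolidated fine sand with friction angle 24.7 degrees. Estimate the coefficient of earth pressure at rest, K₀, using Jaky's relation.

0.582

K₀ = 1 − sin φ' = 1 − sin 24.7° = 0.5821.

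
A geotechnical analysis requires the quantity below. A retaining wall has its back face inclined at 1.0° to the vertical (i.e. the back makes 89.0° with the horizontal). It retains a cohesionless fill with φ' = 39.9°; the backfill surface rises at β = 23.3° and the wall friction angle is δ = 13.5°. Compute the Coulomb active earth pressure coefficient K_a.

K_a = sin²(α+φ) / [sin²α · sin(α−δ) · (1 + √{sin(φ+δ)sin(φ−β) / (sin(α−δ)sin(α+β))})²].
With α = 89.0°, φ = 39.9°, δ = 13.5°, β = 23.3°: K_a = 0.2759.

0.276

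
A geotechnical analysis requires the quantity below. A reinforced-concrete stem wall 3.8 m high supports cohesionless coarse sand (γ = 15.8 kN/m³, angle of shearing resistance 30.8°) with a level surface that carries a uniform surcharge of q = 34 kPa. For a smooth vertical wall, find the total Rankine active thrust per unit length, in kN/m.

K_a = tan²(45° − φ/2) = 0.3227.
Soil triangle: ½ K_a γ H² = 0.5×0.3227×15.8×3.8² = 36.81 kN/m.
Surcharge rectangle: K_a q H = 0.3227×34×3.8 = 41.69 kN/m.
Total = 36.81 + 41.69 = 78.51 kN/m.

78.5 kN/m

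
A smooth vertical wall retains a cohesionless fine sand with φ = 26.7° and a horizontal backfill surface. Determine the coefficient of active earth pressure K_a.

K_a = tan²(45° − φ/2) = tan²(31.65°) = 0.3800.

0.380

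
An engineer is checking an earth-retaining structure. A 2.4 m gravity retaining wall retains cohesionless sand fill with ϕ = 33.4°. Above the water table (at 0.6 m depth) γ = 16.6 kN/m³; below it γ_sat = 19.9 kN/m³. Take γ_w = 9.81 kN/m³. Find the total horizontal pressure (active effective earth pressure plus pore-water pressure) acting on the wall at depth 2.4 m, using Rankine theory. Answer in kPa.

25.8 kPa

K_a = (1 − sin φ)/(1 + sin φ) = 0.2899.
γ' = 19.9 − 9.81 = 10.09 kN/m³.
Effective vertical stress at 2.4 m: σ'_v = 16.6×0.6 + 10.09×1.80 = 28.12 kPa.
σ'_h = K_a σ'_v = 0.2899 × 28.12 = 8.153 kPa; u = γ_w × 1.80 = 17.66 kPa.
Total σ_h = 8.153 + 17.66 = 25.81 kPa.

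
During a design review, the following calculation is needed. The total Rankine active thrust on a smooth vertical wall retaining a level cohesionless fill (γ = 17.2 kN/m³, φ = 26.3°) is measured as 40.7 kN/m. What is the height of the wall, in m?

K_a = 0.3859. P_a = ½ K_a γ H² ⇒ H = √(2P_a/(K_a γ)).
H = √(2×40.7/(0.3859×17.2)) = 3.502 m.

3.50 m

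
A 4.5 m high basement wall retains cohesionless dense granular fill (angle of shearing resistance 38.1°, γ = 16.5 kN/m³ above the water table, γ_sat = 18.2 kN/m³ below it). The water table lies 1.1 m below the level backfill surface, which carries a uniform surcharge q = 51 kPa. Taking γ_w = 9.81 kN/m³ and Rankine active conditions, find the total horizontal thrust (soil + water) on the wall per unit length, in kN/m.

K_a = tan²(45° − φ/2) = 0.2368.
γ' = 18.2 − 9.81 = 8.390 kN/m³. h₂ = H − d_w = 3.4 m.
σ'_h: at surface K_a·q = 12.08; at WT K_a(q+γd_w) = 16.38; at base K_a(q+γd_w+γ'h₂) = 23.13 kPa.
P₁ = ½(12.08+16.38)×1.1 = 15.65; P₂ = ½(16.38+23.13)×3.4 = 67.17; P_w = ½γ_w h₂² = 56.70.
Total = 15.65+67.17+56.70 = 139.5 kN/m.

140 kN/m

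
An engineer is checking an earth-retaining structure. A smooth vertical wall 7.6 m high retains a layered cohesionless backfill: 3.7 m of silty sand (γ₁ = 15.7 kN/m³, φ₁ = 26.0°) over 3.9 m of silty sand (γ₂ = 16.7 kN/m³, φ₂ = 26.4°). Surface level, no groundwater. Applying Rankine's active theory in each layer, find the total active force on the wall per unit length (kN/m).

K_a1 = tan²(45°−26.0°/2) = 0.3905; K_a2 = tan²(45°−26.4°/2) = 0.3844.
Layer 1: σ at base = K_a1 γ₁ h₁ = 22.68 kPa; P₁ = ½×22.68×3.7 = 41.96.
Layer 2: σ_v at top = γ₁h₁ = 58.09; σ_h top = K_a2×58.09 = 22.33; σ_h base = K_a2×(58.09+16.7×3.9) = 47.37.
P₂ = ½(22.33+47.37)×3.9 = 135.9. Total P_a = 41.96+135.9 = 177.9 kN/m.

178 kN/m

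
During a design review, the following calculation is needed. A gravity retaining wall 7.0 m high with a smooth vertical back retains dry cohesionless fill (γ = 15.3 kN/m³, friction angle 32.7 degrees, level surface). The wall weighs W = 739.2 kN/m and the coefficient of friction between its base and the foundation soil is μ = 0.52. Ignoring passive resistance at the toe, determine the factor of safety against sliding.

3.44

K_a = tan²(45° − 32.7°/2) = 0.2985.
P_a = ½K_aγH² = 0.5×0.2985×15.3×7.0² = 111.9 kN/m, acting at H/3 = 2.333 m above the base.
FS_sliding = μW / P_a = 0.52×739.2 / 111.9 = 3.435.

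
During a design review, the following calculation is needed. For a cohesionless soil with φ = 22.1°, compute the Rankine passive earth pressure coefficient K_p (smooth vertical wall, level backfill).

K_p = (1 + sin φ)/(1 − sin φ) = tan²(45° + 22.1°/2) = 2.206.

2.21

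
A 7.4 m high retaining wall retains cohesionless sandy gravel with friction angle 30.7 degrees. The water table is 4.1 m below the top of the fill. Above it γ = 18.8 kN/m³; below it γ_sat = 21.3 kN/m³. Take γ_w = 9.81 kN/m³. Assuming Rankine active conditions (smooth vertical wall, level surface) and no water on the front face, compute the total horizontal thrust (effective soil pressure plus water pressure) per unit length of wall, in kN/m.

K_a = tan²(45° − φ/2) = 0.3240.
γ' = 21.3 − 9.81 = 11.49 kN/m³. Depth below WT = 3.3 m.
σ'_h at WT = K_a γ d_w = 24.98 kPa; at base = 24.98 + K_a γ' × 3.3 = 37.26 kPa.
P₁ (0–4.1 m) = ½×24.98×4.1 = 51.20. P₂ (4.1–7.4 m) = ½(24.98+37.26)×3.3 = 102.7.
P_w = ½ γ_w h₂² = 0.5×9.81×3.3² = 53.42. Total = 51.20+102.7+53.42 = 207.3 kN/m.

207 kN/m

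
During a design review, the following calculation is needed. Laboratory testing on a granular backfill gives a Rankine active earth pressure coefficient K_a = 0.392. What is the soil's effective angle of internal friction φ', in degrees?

25.9°

K_a = tan²(45° − φ/2) ⇒ 45° − φ/2 = arctan(√0.392) = 32.05°.
φ = 2(45° − 32.05°) = 25.90°.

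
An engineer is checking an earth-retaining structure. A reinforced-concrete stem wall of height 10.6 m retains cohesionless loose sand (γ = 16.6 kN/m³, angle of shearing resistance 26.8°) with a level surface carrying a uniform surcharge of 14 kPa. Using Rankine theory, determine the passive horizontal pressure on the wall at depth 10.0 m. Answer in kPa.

K_p = (1 + sin φ)/(1 − sin φ) = 2.642.
σ_v = γz + q = 16.6 × 10.0 + 14 = 180.0 kPa.
σ_h = K_p σ_v = 2.642 × 180.0 = 475.6 kPa.

476 kPa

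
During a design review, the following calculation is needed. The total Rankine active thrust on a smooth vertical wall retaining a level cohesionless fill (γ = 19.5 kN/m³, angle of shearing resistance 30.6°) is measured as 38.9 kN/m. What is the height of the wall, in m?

K_a = 0.3253. P_a = ½ K_a γ H² ⇒ H = √(2P_a/(K_a γ)).
H = √(2×38.9/(0.3253×19.5)) = 3.502 m.

3.50 m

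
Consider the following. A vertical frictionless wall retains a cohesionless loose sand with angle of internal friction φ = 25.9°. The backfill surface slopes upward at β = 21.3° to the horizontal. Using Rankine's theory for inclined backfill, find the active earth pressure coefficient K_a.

0.547

K_a = cos β · (cos β − √(cos²β − cos²φ)) / (cos β + √(cos²β − cos²φ)).
cos β = 0.9317, cos φ = 0.8996, √(cos²β − cos²φ) = 0.2426.
K_a = 0.9317 × (0.9317 − 0.2426)/(0.9317 + 0.2426) = 0.5468.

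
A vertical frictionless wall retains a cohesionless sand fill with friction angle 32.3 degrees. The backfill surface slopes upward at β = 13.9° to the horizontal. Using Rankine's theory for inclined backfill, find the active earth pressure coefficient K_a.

K_a = cos β · (cos β − √(cos²β − cos²φ)) / (cos β + √(cos²β − cos²φ)).
cos β = 0.9707, cos φ = 0.8453, √(cos²β − cos²φ) = 0.4773.
K_a = 0.9707 × (0.9707 − 0.4773)/(0.9707 + 0.4773) = 0.3308.

0.331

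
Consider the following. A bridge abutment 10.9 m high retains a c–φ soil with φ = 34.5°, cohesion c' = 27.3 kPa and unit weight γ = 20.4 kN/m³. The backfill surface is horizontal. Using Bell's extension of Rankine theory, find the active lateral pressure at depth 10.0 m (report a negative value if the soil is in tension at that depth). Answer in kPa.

27.7 kPa

K_a = (1 − sin φ)/(1 + sin φ) = 0.2768.
σ_a = K_a γ z − 2c√K_a = 0.2768×20.4×10.0 − 2×27.3×0.5261 = 27.74 kPa.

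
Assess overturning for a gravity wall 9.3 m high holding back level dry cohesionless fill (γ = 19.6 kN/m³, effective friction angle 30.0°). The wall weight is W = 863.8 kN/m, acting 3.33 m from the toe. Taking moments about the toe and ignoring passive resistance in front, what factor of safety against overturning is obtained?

K_a = tan²(45° − 30.0°/2) = 0.3333.
P_a = ½K_aγH² = 0.5×0.3333×19.6×9.3² = 282.5 kN/m, acting at H/3 = 3.100 m above the base.
Overturning moment M_o = P_a × H/3 = 282.5 × 3.100 = 875.9.
Resisting moment M_r = W × 3.33 = 863.8 × 3.33 = 2876.
FS_overturning = M_r/M_o = 2876/875.9 = 3.284.

3.28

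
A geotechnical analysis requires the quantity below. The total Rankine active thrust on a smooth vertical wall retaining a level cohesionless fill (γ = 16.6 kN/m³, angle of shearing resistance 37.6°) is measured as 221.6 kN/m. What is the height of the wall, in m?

10.5 m

K_a = 0.2421. P_a = ½ K_a γ H² ⇒ H = √(2P_a/(K_a γ)).
H = √(2×221.6/(0.2421×16.6)) = 10.50 m.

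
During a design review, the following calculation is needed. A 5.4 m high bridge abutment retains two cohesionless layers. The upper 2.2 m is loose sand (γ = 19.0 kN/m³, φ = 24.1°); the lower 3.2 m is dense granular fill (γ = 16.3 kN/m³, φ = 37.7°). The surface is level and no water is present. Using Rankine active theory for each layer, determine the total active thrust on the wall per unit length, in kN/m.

71.7 kN/m

K_a1 = tan²(45°−24.1°/2) = 0.4201; K_a2 = tan²(45°−37.7°/2) = 0.2411.
Layer 1: σ at base = K_a1 γ₁ h₁ = 17.56 kPa; P₁ = ½×17.56×2.2 = 19.32.
Layer 2: σ_v at top = γ₁h₁ = 41.80; σ_h top = K_a2×41.80 = 10.08; σ_h base = K_a2×(41.80+16.3×3.2) = 22.65.
P₂ = ½(10.08+22.65)×3.2 = 52.36. Total P_a = 19.32+52.36 = 71.68 kN/m.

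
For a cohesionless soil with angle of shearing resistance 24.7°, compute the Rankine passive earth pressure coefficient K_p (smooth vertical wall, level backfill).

K_p = (1 + sin φ)/(1 − sin φ) = tan²(45° + 24.7°/2) = 2.436.

2.44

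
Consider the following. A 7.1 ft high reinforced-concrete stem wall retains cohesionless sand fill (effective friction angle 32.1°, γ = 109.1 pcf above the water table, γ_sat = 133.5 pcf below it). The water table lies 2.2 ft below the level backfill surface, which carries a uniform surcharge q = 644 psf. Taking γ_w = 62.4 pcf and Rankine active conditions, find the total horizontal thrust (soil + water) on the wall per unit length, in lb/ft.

2850 lb/ft

K_a = tan²(45° − φ/2) = 0.3060.
γ' = 133.5 − 62.4 = 71.10 pcf. h₂ = H − d_w = 4.9 ft.
σ'_h: at surface K_a·q = 197.1; at WT K_a(q+γd_w) = 270.5; at base K_a(q+γd_w+γ'h₂) = 377.1 psf.
P₁ = ½(197.1+270.5)×2.2 = 514.3; P₂ = ½(270.5+377.1)×4.9 = 1587; P_w = ½γ_w h₂² = 749.1.
Total = 514.3+1587+749.1 = 2850 lb/ft.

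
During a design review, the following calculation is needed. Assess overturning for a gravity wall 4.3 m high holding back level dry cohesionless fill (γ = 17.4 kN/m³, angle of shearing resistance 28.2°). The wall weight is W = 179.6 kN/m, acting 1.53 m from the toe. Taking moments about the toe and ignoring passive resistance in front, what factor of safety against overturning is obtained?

3.33

K_a = tan²(45° − 28.2°/2) = 0.3582.
P_a = ½K_aγH² = 0.5×0.3582×17.4×4.3² = 57.62 kN/m, acting at H/3 = 1.433 m above the base.
Overturning moment M_o = P_a × H/3 = 57.62 × 1.433 = 82.59.
Resisting moment M_r = W × 1.53 = 179.6 × 1.53 = 274.8.
FS_overturning = M_r/M_o = 274.8/82.59 = 3.327.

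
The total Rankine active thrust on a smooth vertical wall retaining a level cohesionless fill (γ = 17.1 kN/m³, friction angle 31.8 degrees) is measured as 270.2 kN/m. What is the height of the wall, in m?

K_a = 0.3098. P_a = ½ K_a γ H² ⇒ H = √(2P_a/(K_a γ)).
H = √(2×270.2/(0.3098×17.1)) = 10.10 m.

10.1 m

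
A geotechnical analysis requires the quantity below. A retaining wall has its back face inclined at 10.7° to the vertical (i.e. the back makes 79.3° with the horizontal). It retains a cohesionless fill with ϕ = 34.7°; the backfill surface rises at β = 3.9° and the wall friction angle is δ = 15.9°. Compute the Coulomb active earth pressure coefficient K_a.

K_a = sin²(α+φ) / [sin²α · sin(α−δ) · (1 + √{sin(φ+δ)sin(φ−β) / (sin(α−δ)sin(α+β))})²].
With α = 79.3°, φ = 34.7°, δ = 15.9°, β = 3.9°: K_a = 0.3476.

0.348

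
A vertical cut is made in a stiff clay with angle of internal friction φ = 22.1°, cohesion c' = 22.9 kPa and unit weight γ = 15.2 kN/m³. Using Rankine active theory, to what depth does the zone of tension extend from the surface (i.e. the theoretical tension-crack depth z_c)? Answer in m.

4.48 m

K_a = tan²(45° − 22.1°/2) = 0.4533; √K_a = 0.6732.
The active pressure is zero where K_a γ z = 2c√K_a, so z_c = 2c/(γ√K_a) = 2×22.9/(15.2×0.6732) = 4.476 m.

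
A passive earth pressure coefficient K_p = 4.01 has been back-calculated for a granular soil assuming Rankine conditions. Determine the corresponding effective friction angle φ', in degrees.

K_p = (1+sin φ)/(1−sin φ) ⇒ sin φ = (K_p − 1)/(K_p + 1) = 0.6008.
φ = arcsin(0.6008) = 36.93°.

36.9°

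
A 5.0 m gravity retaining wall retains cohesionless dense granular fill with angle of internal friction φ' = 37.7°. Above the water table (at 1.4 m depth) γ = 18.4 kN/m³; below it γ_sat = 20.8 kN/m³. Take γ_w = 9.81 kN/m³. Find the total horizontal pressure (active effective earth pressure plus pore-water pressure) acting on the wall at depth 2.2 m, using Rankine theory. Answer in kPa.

16.2 kPa

K_a = (1 − sin φ)/(1 + sin φ) = 0.2411.
γ' = 20.8 − 9.81 = 10.99 kN/m³.
Effective vertical stress at 2.2 m: σ'_v = 18.4×1.4 + 10.99×0.800 = 34.55 kPa.
σ'_h = K_a σ'_v = 0.2411 × 34.55 = 8.329 kPa; u = γ_w × 0.800 = 7.848 kPa.
Total σ_h = 8.329 + 7.848 = 16.18 kPa.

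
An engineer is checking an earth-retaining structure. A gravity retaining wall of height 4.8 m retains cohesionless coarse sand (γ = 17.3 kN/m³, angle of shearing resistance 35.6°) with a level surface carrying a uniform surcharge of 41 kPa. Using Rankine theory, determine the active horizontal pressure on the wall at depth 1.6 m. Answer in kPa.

K_a = (1 − sin φ)/(1 + sin φ) = 0.2641.
σ_v = γz + q = 17.3 × 1.6 + 41 = 68.68 kPa.
σ_h = K_a σ_v = 0.2641 × 68.68 = 18.14 kPa.

18.1 kPa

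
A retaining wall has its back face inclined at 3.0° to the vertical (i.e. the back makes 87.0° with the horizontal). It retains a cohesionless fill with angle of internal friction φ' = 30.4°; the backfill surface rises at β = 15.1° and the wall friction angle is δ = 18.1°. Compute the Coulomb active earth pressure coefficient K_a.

0.394

K_a = sin²(α+φ) / [sin²α · sin(α−δ) · (1 + √{sin(φ+δ)sin(φ−β) / (sin(α−δ)sin(α+β))})²].
With α = 87.0°, φ = 30.4°, δ = 18.1°, β = 15.1°: K_a = 0.3945.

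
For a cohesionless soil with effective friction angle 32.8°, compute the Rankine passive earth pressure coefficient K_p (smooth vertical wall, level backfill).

K_p = (1 + sin φ)/(1 − sin φ) = tan²(45° + 32.8°/2) = 3.364.

3.36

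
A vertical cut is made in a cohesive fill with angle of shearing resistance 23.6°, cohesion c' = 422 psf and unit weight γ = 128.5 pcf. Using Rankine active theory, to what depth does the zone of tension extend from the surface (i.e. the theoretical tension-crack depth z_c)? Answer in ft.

10.0 ft

K_a = tan²(45° − 23.6°/2) = 0.4282; √K_a = 0.6544.
The active pressure is zero where K_a γ z = 2c√K_a, so z_c = 2c/(γ√K_a) = 2×422/(128.5×0.6544) = 10.04 ft.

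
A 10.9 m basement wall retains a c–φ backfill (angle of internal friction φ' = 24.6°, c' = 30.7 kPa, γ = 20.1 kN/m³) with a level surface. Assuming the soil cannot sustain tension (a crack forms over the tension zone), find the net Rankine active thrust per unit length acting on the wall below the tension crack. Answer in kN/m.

K_a = 0.4121; √K_a = 0.6420.
Tension-crack depth z_c = 2c/(γ√K_a) = 2×30.7/(20.1×0.6420) = 4.758 m.
σ_a at base = K_a γ H − 2c√K_a = 0.4121×20.1×10.9 − 2×30.7×0.6420 = 50.88 kPa.
P_a = ½ × 50.88 × (H − z_c) = 0.5×50.88×6.142 = 156.2 kN/m.

156 kN/m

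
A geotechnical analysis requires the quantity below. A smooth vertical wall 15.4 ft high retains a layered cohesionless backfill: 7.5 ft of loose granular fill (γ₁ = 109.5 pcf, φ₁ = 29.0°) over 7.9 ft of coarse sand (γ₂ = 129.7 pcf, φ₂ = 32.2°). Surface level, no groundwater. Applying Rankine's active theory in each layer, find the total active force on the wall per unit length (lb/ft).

K_a1 = tan²(45°−29.0°/2) = 0.3470; K_a2 = tan²(45°−32.2°/2) = 0.3047.
Layer 1: σ at base = K_a1 γ₁ h₁ = 285.0 psf; P₁ = ½×285.0×7.5 = 1069.
Layer 2: σ_v at top = γ₁h₁ = 821.2; σ_h top = K_a2×821.2 = 250.3; σ_h base = K_a2×(821.2+129.7×7.9) = 562.5.
P₂ = ½(250.3+562.5)×7.9 = 3210. Total P_a = 1069+3210 = 4279 lb/ft.

4280 lb/ft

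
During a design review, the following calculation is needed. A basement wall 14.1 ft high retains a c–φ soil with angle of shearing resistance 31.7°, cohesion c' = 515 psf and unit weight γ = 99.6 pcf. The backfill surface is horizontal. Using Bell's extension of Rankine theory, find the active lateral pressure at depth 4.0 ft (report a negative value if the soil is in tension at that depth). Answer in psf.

K_a = (1 − sin φ)/(1 + sin φ) = 0.3111.
σ_a = K_a γ z − 2c√K_a = 0.3111×99.6×4.0 − 2×515×0.5577 = -450.5 psf.

-451 psf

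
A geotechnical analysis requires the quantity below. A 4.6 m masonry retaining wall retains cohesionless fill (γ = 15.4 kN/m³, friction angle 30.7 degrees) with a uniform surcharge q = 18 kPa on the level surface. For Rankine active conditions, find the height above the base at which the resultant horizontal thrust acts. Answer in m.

1.79 m

K_a = 0.3240.
Triangular part P₁ = ½K_aγH² = 52.79 at H/3 = 1.533 m; rectangular part P₂ = K_a q H = 26.83 at H/2 = 2.300 m.
ȳ = (P₁·1.533 + P₂·2.300)/(P₁+P₂) = 1.792 m.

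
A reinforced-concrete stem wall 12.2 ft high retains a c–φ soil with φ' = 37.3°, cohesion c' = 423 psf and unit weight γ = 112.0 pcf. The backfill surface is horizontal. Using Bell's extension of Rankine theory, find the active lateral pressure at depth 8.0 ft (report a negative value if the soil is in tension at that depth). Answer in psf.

-199 psf

K_a = (1 − sin φ)/(1 + sin φ) = 0.2453.
σ_a = K_a γ z − 2c√K_a = 0.2453×112.0×8.0 − 2×423×0.4953 = -199.2 psf.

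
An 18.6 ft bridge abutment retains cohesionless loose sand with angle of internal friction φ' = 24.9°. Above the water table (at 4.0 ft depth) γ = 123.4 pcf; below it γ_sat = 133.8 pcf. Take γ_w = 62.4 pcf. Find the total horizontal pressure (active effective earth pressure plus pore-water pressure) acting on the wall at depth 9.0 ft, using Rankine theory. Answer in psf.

659 psf

K_a = (1 − sin φ)/(1 + sin φ) = 0.4074.
γ' = 133.8 − 62.4 = 71.40 pcf.
Effective vertical stress at 9.0 ft: σ'_v = 123.4×4.0 + 71.40×5.00 = 850.6 psf.
σ'_h = K_a σ'_v = 0.4074 × 850.6 = 346.6 psf; u = γ_w × 5.00 = 312.0 psf.
Total σ_h = 346.6 + 312.0 = 658.6 psf.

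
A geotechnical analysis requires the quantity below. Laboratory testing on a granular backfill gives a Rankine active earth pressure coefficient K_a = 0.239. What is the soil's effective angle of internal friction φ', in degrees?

K_a = tan²(45° − φ/2) ⇒ 45° − φ/2 = arctan(√0.239) = 26.05°.
φ = 2(45° − 26.05°) = 37.89°.

37.9°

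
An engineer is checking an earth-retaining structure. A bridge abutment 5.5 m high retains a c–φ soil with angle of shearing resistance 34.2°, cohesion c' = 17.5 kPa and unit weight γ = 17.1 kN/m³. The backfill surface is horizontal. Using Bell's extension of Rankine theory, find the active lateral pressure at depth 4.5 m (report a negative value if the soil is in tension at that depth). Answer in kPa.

K_a = (1 − sin φ)/(1 + sin φ) = 0.2803.
σ_a = K_a γ z − 2c√K_a = 0.2803×17.1×4.5 − 2×17.5×0.5295 = 3.041 kPa.

3.04 kPa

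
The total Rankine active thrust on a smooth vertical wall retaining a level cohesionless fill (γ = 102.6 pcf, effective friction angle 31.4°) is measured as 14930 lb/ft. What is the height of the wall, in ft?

30.4 ft

K_a = 0.3149. P_a = ½ K_a γ H² ⇒ H = √(2P_a/(K_a γ)).
H = √(2×14930/(0.3149×102.6)) = 30.40 ft.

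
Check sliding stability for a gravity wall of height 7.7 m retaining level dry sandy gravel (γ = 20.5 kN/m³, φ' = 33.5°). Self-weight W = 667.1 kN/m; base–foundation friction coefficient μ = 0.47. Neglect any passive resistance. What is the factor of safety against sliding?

1.79

K_a = tan²(45° − 33.5°/2) = 0.2887.
P_a = ½K_aγH² = 0.5×0.2887×20.5×7.7² = 175.5 kN/m, acting at H/3 = 2.567 m above the base.
FS_sliding = μW / P_a = 0.47×667.1 / 175.5 = 1.787.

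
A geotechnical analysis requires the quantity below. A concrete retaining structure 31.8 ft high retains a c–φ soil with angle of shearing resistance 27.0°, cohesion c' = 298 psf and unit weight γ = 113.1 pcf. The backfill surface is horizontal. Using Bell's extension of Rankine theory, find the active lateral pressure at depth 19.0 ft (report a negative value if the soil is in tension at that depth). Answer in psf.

K_a = (1 − sin φ)/(1 + sin φ) = 0.3755.
σ_a = K_a γ z − 2c√K_a = 0.3755×113.1×19.0 − 2×298×0.6128 = 441.7 psf.

442 psf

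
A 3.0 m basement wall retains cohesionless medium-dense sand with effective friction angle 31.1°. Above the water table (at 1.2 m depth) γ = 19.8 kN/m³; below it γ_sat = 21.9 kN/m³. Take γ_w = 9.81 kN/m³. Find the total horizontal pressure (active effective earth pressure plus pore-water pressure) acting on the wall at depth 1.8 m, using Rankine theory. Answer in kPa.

K_a = (1 − sin φ)/(1 + sin φ) = 0.3188.
γ' = 21.9 − 9.81 = 12.09 kN/m³.
Effective vertical stress at 1.8 m: σ'_v = 19.8×1.2 + 12.09×0.600 = 31.01 kPa.
σ'_h = K_a σ'_v = 0.3188 × 31.01 = 9.887 kPa; u = γ_w × 0.600 = 5.886 kPa.
Total σ_h = 9.887 + 5.886 = 15.77 kPa.

15.8 kPa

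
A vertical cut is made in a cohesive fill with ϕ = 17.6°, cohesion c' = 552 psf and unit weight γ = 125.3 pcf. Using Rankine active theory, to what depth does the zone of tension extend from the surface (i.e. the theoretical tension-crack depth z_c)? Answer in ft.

K_a = tan²(45° − 17.6°/2) = 0.5357; √K_a = 0.7319.
The active pressure is zero where K_a γ z = 2c√K_a, so z_c = 2c/(γ√K_a) = 2×552/(125.3×0.7319) = 12.04 ft.

12.0 ft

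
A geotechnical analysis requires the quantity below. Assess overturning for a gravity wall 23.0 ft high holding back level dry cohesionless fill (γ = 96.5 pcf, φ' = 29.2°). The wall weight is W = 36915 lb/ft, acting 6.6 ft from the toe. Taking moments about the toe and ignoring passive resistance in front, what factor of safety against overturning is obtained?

K_a = tan²(45° − 29.2°/2) = 0.3442.
P_a = ½K_aγH² = 0.5×0.3442×96.5×23.0² = 8786 lb/ft, acting at H/3 = 7.667 ft above the base.
Overturning moment M_o = P_a × H/3 = 8786 × 7.667 = 67360.
Resisting moment M_r = W × 6.6 = 36915 × 6.6 = 243600.
FS_overturning = M_r/M_o = 243600/67360 = 3.617.

3.62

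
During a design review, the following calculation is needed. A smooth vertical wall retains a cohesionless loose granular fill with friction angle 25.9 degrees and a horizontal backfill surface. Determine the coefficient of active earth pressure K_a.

K_a = (1 − sin φ)/(1 + sin φ) = (1 − sin 25.9°)/(1 + sin 25.9°) = 0.3920.

0.392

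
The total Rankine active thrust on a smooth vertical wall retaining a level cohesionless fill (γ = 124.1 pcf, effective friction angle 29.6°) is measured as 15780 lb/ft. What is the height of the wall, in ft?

K_a = 0.3387. P_a = ½ K_a γ H² ⇒ H = √(2P_a/(K_a γ)).
H = √(2×15780/(0.3387×124.1)) = 27.40 ft.

27.4 ft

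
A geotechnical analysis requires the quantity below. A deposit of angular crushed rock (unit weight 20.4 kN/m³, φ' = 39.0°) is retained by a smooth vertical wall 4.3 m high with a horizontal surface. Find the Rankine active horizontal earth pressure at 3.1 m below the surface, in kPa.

K_a = (1 − sin φ)/(1 + sin φ) = 0.2275.
σ_h = K_a γ z = 0.2275 × 20.4 × 3.1 = 14.39 kPa.

14.4 kPa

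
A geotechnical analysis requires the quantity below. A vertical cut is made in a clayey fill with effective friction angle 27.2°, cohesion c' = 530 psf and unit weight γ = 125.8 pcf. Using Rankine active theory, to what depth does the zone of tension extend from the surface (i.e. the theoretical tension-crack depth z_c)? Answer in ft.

K_a = tan²(45° − 27.2°/2) = 0.3726; √K_a = 0.6104.
The active pressure is zero where K_a γ z = 2c√K_a, so z_c = 2c/(γ√K_a) = 2×530/(125.8×0.6104) = 13.80 ft.

13.8 ft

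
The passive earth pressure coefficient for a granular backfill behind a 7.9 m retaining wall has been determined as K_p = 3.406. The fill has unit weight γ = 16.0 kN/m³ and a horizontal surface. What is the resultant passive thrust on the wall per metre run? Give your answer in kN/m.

1700 kN/m

P = ½ K_p γ H² = 0.5 × 3.406 × 16.0 × 7.9² = 1701 kN/m.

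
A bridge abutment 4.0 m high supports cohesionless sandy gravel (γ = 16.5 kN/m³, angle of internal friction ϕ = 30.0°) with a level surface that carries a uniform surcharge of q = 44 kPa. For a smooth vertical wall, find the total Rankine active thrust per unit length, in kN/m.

103 kN/m

K_a = tan²(45° − φ/2) = 0.3333.
Soil triangle: ½ K_a γ H² = 0.5×0.3333×16.5×4.0² = 44.00 kN/m.
Surcharge rectangle: K_a q H = 0.3333×44×4.0 = 58.67 kN/m.
Total = 44.00 + 58.67 = 102.7 kN/m.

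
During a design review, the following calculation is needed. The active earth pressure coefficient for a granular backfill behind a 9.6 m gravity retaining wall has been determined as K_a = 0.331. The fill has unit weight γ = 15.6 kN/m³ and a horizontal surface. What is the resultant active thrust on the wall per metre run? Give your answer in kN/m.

238 kN/m

P = ½ K_a γ H² = 0.5 × 0.331 × 15.6 × 9.6² = 237.9 kN/m.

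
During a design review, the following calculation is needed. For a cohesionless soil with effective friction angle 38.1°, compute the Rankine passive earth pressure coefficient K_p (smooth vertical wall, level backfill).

K_p = (1 + sin φ)/(1 − sin φ) = tan²(45° + 38.1°/2) = 4.222.

4.22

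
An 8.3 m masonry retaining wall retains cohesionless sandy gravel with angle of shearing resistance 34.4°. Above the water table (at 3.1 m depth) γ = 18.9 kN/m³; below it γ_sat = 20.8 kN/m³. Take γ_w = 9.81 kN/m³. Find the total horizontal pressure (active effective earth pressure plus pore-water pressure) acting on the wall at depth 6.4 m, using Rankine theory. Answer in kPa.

58.7 kPa

K_a = (1 − sin φ)/(1 + sin φ) = 0.2780.
γ' = 20.8 − 9.81 = 10.99 kN/m³.
Effective vertical stress at 6.4 m: σ'_v = 18.9×3.1 + 10.99×3.30 = 94.86 kPa.
σ'_h = K_a σ'_v = 0.2780 × 94.86 = 26.37 kPa; u = γ_w × 3.30 = 32.37 kPa.
Total σ_h = 26.37 + 32.37 = 58.74 kPa.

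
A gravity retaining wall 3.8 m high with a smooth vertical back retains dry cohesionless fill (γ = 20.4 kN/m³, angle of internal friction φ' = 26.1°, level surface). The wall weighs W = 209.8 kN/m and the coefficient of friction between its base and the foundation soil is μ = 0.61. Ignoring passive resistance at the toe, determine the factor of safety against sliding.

2.23

K_a = tan²(45° − 26.1°/2) = 0.3889.
P_a = ½K_aγH² = 0.5×0.3889×20.4×3.8² = 57.29 kN/m, acting at H/3 = 1.267 m above the base.
FS_sliding = μW / P_a = 0.61×209.8 / 57.29 = 2.234.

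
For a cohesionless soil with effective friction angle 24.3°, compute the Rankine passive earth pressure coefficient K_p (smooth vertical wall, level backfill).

2.40

K_p = (1 + sin φ)/(1 − sin φ) = tan²(45° + 24.3°/2) = 2.399.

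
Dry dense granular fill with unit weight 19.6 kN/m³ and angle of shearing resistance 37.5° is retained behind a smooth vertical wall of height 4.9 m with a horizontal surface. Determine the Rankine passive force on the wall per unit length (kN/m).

968 kN/m

K_p = tan²(45° + φ/2) = 4.112.
P_p = ½ K_p γ H² = 0.5 × 4.112 × 19.6 × 4.9² = 967.5 kN/m.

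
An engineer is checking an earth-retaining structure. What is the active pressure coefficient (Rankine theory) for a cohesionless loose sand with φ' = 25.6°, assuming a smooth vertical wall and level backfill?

0.397

K_a = tan²(45° − φ/2) = tan²(32.20°) = 0.3966.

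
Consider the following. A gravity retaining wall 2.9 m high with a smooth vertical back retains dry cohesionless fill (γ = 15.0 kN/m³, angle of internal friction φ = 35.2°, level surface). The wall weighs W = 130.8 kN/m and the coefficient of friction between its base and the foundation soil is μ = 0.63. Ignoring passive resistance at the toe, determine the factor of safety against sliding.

4.86

K_a = tan²(45° − 35.2°/2) = 0.2687.
P_a = ½K_aγH² = 0.5×0.2687×15.0×2.9² = 16.95 kN/m, acting at H/3 = 0.9667 m above the base.
FS_sliding = μW / P_a = 0.63×130.8 / 16.95 = 4.862.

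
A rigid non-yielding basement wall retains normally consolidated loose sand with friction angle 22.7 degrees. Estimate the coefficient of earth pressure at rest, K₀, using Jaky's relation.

0.614

K₀ = 1 − sin φ' = 1 − sin 22.7° = 0.6141.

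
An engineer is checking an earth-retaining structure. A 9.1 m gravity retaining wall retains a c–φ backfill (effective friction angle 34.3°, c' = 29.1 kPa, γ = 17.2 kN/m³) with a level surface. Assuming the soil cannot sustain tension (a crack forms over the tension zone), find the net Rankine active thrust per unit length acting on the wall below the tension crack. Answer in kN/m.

K_a = 0.2792; √K_a = 0.5284.
Tension-crack depth z_c = 2c/(γ√K_a) = 2×29.1/(17.2×0.5284) = 6.404 m.
σ_a at base = K_a γ H − 2c√K_a = 0.2792×17.2×9.1 − 2×29.1×0.5284 = 12.94 kPa.
P_a = ½ × 12.94 × (H − z_c) = 0.5×12.94×2.696 = 17.45 kN/m.

17.4 kN/m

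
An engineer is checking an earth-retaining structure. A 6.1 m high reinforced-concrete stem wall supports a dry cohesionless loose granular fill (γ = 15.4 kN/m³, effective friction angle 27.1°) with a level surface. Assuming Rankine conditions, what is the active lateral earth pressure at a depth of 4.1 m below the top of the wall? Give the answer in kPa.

23.6 kPa

K_a = (1 − sin φ)/(1 + sin φ) = 0.3741.
σ_h = K_a γ z = 0.3741 × 15.4 × 4.1 = 23.62 kPa.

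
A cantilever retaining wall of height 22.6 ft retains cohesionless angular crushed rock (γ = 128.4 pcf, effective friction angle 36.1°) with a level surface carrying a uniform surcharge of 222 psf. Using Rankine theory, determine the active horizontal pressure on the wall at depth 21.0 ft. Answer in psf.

754 psf

K_a = (1 − sin φ)/(1 + sin φ) = 0.2585.
σ_v = γz + q = 128.4 × 21.0 + 222 = 2918 psf.
σ_h = K_a σ_v = 0.2585 × 2918 = 754.4 psf.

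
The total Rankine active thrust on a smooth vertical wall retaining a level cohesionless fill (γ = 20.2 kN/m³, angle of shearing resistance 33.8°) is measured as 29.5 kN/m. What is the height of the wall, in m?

K_a = 0.2851. P_a = ½ K_a γ H² ⇒ H = √(2P_a/(K_a γ)).
H = √(2×29.5/(0.2851×20.2)) = 3.201 m.

3.20 m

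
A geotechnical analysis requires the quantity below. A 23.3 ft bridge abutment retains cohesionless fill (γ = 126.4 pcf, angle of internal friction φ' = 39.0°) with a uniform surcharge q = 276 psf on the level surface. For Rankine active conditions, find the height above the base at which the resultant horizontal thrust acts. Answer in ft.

K_a = 0.2275.
Triangular part P₁ = ½K_aγH² = 7806 at H/3 = 7.767 ft; rectangular part P₂ = K_a q H = 1463 at H/2 = 11.65 ft.
ȳ = (P₁·7.767 + P₂·11.65)/(P₁+P₂) = 8.380 ft.

8.38 ft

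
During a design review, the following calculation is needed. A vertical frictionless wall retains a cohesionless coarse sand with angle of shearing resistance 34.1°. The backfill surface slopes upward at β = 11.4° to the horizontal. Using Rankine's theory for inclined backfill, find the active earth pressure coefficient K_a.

K_a = cos β · (cos β − √(cos²β − cos²φ)) / (cos β + √(cos²β − cos²φ)).
cos β = 0.9803, cos φ = 0.8281, √(cos²β − cos²φ) = 0.5246.
K_a = 0.9803 × (0.9803 − 0.5246)/(0.9803 + 0.5246) = 0.2968.

0.297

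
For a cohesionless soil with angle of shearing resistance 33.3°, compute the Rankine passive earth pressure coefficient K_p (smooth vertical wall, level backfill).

K_p = (1 + sin φ)/(1 − sin φ) = tan²(45° + 33.3°/2) = 3.435.

3.43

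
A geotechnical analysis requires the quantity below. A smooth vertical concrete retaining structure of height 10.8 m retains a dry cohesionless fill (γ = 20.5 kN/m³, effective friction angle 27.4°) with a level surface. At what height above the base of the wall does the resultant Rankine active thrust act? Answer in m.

3.60 m

K_a = 0.3697.
The pressure distribution is triangular, so the resultant acts at H/3 above the base = 10.8/3 = 3.600 m.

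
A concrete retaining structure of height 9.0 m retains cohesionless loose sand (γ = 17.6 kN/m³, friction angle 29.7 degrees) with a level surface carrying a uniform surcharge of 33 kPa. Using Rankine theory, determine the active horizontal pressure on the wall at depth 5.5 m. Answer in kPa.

K_a = (1 − sin φ)/(1 + sin φ) = 0.3374.
σ_v = γz + q = 17.6 × 5.5 + 33 = 129.8 kPa.
σ_h = K_a σ_v = 0.3374 × 129.8 = 43.79 kPa.

43.8 kPa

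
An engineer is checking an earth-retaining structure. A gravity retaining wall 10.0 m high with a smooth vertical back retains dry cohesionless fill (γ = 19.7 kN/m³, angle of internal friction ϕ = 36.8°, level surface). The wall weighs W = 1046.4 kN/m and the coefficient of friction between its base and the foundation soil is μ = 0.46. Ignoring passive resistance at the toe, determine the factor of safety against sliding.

1.95

K_a = tan²(45° − 36.8°/2) = 0.2508.
P_a = ½K_aγH² = 0.5×0.2508×19.7×10.0² = 247.0 kN/m, acting at H/3 = 3.333 m above the base.
FS_sliding = μW / P_a = 0.46×1046.4 / 247.0 = 1.949.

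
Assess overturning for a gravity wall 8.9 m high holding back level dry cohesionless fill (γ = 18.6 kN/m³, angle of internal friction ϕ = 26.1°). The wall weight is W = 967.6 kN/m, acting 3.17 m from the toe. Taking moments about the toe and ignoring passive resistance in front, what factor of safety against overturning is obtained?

K_a = tan²(45° − 26.1°/2) = 0.3889.
P_a = ½K_aγH² = 0.5×0.3889×18.6×8.9² = 286.5 kN/m, acting at H/3 = 2.967 m above the base.
Overturning moment M_o = P_a × H/3 = 286.5 × 2.967 = 850.0.
Resisting moment M_r = W × 3.17 = 967.6 × 3.17 = 3067.
FS_overturning = M_r/M_o = 3067/850.0 = 3.609.

3.61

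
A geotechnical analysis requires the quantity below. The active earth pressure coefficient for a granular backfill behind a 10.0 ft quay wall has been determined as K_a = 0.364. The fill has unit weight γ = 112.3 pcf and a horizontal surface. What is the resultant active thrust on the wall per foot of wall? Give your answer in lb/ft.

P = ½ K_a γ H² = 0.5 × 0.364 × 112.3 × 10.0² = 2044 lb/ft.

2040 lb/ft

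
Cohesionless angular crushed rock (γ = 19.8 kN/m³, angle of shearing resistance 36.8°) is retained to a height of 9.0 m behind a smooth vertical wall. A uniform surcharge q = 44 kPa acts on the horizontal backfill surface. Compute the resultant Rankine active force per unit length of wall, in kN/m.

300 kN/m

K_a = tan²(45° − φ/2) = 0.2508.
Soil triangle: ½ K_a γ H² = 0.5×0.2508×19.8×9.0² = 201.1 kN/m.
Surcharge rectangle: K_a q H = 0.2508×44×9.0 = 99.30 kN/m.
Total = 201.1 + 99.30 = 300.4 kN/m.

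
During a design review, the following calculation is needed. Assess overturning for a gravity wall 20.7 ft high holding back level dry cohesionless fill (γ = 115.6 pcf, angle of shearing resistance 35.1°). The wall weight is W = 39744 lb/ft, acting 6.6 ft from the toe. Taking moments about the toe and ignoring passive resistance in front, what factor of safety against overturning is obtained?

K_a = tan²(45° − 35.1°/2) = 0.2698.
P_a = ½K_aγH² = 0.5×0.2698×115.6×20.7² = 6683 lb/ft, acting at H/3 = 6.900 ft above the base.
Overturning moment M_o = P_a × H/3 = 6683 × 6.900 = 46110.
Resisting moment M_r = W × 6.6 = 39744 × 6.6 = 262300.
FS_overturning = M_r/M_o = 262300/46110 = 5.688.

5.69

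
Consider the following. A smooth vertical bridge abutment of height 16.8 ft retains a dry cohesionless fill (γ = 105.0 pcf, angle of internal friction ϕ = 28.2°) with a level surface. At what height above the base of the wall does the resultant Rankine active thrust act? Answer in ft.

K_a = 0.3582.
The pressure distribution is triangular, so the resultant acts at H/3 above the base = 16.8/3 = 5.600 ft.

5.60 ft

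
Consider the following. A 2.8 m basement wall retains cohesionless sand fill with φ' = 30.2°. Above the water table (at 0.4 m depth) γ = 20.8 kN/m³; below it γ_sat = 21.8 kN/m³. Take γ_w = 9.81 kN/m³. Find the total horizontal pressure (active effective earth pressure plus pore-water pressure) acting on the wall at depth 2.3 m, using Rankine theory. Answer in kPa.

K_a = (1 − sin φ)/(1 + sin φ) = 0.3307.
γ' = 21.8 − 9.81 = 11.99 kN/m³.
Effective vertical stress at 2.3 m: σ'_v = 20.8×0.4 + 11.99×1.90 = 31.10 kPa.
σ'_h = K_a σ'_v = 0.3307 × 31.10 = 10.28 kPa; u = γ_w × 1.90 = 18.64 kPa.
Total σ_h = 10.28 + 18.64 = 28.92 kPa.

28.9 kPa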